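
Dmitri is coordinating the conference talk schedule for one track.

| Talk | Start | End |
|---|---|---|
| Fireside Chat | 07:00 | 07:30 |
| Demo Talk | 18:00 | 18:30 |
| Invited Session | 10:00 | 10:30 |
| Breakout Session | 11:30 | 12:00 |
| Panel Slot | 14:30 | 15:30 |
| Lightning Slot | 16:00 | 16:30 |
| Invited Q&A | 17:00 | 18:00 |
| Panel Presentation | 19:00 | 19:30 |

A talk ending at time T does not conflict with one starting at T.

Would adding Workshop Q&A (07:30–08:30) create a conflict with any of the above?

No — it doesn't clash with anything

Fireside Chat: ends 07:30 at or before Workshop Q&A starts 07:30 → clear.
Invited Session: starts 10:00 at or after Workshop Q&A ends 08:30 → clear.
Breakout Session: starts 11:30 at or after Workshop Q&A ends 08:30 → clear.
Panel Slot: starts 14:30 at or after Workshop Q&A ends 08:30 → clear.
Lightning Slot: starts 16:00 at or after Workshop Q&A ends 08:30 → clear.
Invited Q&A: starts 17:00 at or after Workshop Q&A ends 08:30 → clear.
Demo Talk: starts 18:00 at or after Workshop Q&A ends 08:30 → clear.
Panel Presentation: starts 19:00 at or after Workshop Q&A ends 08:30 → clear.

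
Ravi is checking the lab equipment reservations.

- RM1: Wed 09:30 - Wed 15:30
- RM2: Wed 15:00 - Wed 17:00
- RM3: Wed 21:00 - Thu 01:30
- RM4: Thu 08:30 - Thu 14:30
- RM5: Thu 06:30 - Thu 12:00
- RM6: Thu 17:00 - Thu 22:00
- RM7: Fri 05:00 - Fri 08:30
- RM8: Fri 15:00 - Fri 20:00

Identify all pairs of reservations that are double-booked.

Sorted by start: RM1, RM2, RM3, RM5, RM4, RM6, RM7, RM8.
RM2 starts before RM1 ends → RM1 and RM2 overlap.
RM3 starts after RM1 ends; RM1 is clear from here.
RM3 starts after RM2 ends; RM2 is clear from here.
RM5 starts after RM3 ends; RM3 is clear from here.
RM4 starts before RM5 ends → RM5 and RM4 overlap.
RM6 starts after RM5 ends; RM5 is clear from here.
RM6 starts after RM4 ends; RM4 is clear from here.
RM7 starts after RM6 ends; RM6 is clear from here.
RM8 starts after RM7 ends.

RM1 & RM2, RM4 & RM5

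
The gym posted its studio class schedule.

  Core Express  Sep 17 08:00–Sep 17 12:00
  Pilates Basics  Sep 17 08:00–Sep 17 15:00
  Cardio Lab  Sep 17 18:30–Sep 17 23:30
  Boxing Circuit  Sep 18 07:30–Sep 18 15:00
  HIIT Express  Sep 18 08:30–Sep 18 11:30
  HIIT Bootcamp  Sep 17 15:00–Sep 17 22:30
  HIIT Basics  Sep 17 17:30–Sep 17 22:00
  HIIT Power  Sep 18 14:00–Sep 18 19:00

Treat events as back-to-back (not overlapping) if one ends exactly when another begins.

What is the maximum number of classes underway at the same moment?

Walk through starts and ends in time order (an end at T is processed before a start at T):
Sep 17 08:00 start Core Express → 1
Sep 17 08:00 start Pilates Basics → 2
Sep 17 12:00 end Core Express → 1
Sep 17 15:00 end Pilates Basics → 0
Sep 17 15:00 start HIIT Bootcamp → 1
Sep 17 17:30 start HIIT Basics → 2
Sep 17 18:30 start Cardio Lab → 3
Sep 17 22:00 end HIIT Basics → 2
Sep 17 22:30 end HIIT Bootcamp → 1
Sep 17 23:30 end Cardio Lab → 0
Sep 18 07:30 start Boxing Circuit → 1
Sep 18 08:30 start HIIT Express → 2
Sep 18 11:30 end HIIT Express → 1
Sep 18 14:00 start HIIT Power → 2
Sep 18 15:00 end Boxing Circuit → 1
Sep 18 19:00 end HIIT Power → 0
Peak is 3, at Sep 17 18:30 (Cardio Lab, HIIT Basics, HIIT Bootcamp).

3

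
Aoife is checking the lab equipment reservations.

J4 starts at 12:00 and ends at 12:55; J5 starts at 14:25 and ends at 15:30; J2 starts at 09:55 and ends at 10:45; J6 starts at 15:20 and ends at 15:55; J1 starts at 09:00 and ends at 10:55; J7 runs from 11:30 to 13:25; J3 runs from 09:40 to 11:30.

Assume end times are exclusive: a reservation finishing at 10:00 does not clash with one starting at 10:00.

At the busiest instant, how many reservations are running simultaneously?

Sweep the timeline, counting +1 at each start and −1 at each end (ends before starts at a tie):
09:00 start J1 → 1
09:40 start J3 → 2
09:55 start J2 → 3
10:45 end J2 → 2
10:55 end J1 → 1
11:30 end J3 → 0
11:30 start J7 → 1
12:00 start J4 → 2
12:55 end J4 → 1
13:25 end J7 → 0
14:25 start J5 → 1
15:20 start J6 → 2
15:30 end J5 → 1
15:55 end J6 → 0
Peak is 3, at 09:55 (J1, J2, J3).

3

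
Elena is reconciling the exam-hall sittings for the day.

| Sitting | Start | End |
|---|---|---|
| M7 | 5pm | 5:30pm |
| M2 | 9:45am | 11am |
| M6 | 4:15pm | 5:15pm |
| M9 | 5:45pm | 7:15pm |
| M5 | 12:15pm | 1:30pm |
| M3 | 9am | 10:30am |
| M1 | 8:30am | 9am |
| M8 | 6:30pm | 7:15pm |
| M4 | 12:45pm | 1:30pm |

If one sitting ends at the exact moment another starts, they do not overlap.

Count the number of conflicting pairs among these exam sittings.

Two intervals overlap when each starts before the other ends.
Sorted by start: M1, M3, M2, M5, M4, M6, M7, M9, M8.
M3 starts exactly when M1 ends (back-to-back, no overlap) — done with M1.
M2 starts before M3 ends → M3 and M2 overlap.
M5 starts after M3 ends — done with M3.
M5 starts after M2 ends — done with M2.
M4 starts before M5 ends → M5 and M4 overlap.
M6 starts after M5 ends — done with M5.
M6 starts after M4 ends — done with M4.
M7 starts before M6 ends → M6 and M7 overlap.
M9 starts after M6 ends — done with M6.
M9 starts after M7 ends — done with M7.
M8 starts before M9 ends → M9 and M8 overlap.
Overlapping pairs: M2 & M3, M4 & M5, M6 & M7, M8 & M9 — 4 in total.

4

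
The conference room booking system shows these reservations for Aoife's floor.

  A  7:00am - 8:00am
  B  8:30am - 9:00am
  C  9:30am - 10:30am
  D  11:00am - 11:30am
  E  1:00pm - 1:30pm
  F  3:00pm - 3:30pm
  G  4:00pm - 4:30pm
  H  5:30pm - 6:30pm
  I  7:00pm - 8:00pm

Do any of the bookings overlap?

No

Two intervals overlap when each starts before the other ends.
Sorted by start: A, B, C, D, E, F, G, H, I.
B starts after A ends; A is clear from here.
C starts after B ends; B is clear from here.
D starts after C ends; C is clear from here.
E starts after D ends; D is clear from here.
F starts after E ends; E is clear from here.
G starts after F ends; F is clear from here.
H starts after G ends; G is clear from here.
I starts after H ends.
Every pair is clear; the schedule has no overlaps.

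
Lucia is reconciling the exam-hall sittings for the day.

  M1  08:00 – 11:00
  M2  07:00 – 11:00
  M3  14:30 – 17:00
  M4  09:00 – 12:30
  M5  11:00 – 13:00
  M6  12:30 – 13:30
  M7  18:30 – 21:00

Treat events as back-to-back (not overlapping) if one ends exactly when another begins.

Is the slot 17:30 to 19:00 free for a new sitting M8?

No — it overlaps M7

M2: ends 11:00 at or before M8 starts 17:30 → clear.
M1: ends 11:00 at or before M8 starts 17:30 → clear.
M4: ends 12:30 at or before M8 starts 17:30 → clear.
M5: ends 13:00 at or before M8 starts 17:30 → clear.
M6: ends 13:30 at or before M8 starts 17:30 → clear.
M3: ends 17:00 at or before M8 starts 17:30 → clear.
M7: starts 18:30 before M8 ends 19:00, and ends 21:00 after M8 starts 17:30 → overlap.
M8 overlaps M7.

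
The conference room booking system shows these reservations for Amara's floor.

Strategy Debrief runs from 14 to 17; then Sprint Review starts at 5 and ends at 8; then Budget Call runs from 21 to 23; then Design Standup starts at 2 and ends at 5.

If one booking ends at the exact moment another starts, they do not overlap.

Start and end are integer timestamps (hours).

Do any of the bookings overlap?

Sorted by start: Design Standup, Sprint Review, Strategy Debrief, Budget Call.
Sprint Review starts exactly when Design Standup ends (back-to-back, no overlap), so Design Standup has no further overlaps.
Strategy Debrief starts after Sprint Review ends, so Sprint Review has no further overlaps.
Budget Call starts after Strategy Debrief ends.
Every pair is clear; the schedule has no overlaps.

No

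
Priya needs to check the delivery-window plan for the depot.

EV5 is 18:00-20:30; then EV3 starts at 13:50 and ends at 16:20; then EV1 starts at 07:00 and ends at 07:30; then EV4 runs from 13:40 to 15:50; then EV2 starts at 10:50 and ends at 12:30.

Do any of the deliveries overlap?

Yes

Two intervals overlap when each starts before the other ends.
Sorted by start: EV1, EV2, EV4, EV3, EV5.
EV2 starts after EV1 ends; EV1 is clear from here.
EV4 starts after EV2 ends; EV2 is clear from here.
EV3 starts before EV4 ends → EV4 and EV3 overlap.
That's a conflict, so the schedule is not conflict-free.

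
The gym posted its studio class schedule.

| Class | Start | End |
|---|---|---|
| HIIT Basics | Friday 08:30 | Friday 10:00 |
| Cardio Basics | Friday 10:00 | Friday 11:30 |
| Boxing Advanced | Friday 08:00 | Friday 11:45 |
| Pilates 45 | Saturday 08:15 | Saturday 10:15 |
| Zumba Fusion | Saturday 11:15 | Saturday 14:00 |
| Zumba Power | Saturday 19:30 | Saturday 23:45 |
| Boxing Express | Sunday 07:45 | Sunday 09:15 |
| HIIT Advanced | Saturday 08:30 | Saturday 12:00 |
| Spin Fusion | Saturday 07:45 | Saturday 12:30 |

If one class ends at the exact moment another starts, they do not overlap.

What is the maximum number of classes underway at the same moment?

Walk through starts and ends in time order (an end at T is processed before a start at T):
Friday 08:00 start Boxing Advanced → 1
Friday 08:30 start HIIT Basics → 2
Friday 10:00 end HIIT Basics → 1
Friday 10:00 start Cardio Basics → 2
Friday 11:30 end Cardio Basics → 1
Friday 11:45 end Boxing Advanced → 0
Saturday 07:45 start Spin Fusion → 1
Saturday 08:15 start Pilates 45 → 2
Saturday 08:30 start HIIT Advanced → 3
Saturday 10:15 end Pilates 45 → 2
Saturday 11:15 start Zumba Fusion → 3
Saturday 12:00 end HIIT Advanced → 2
Saturday 12:30 end Spin Fusion → 1
Saturday 14:00 end Zumba Fusion → 0
Saturday 19:30 start Zumba Power → 1
Saturday 23:45 end Zumba Power → 0
Sunday 07:45 start Boxing Express → 1
Sunday 09:15 end Boxing Express → 0
Peak is 3, at Saturday 08:30 (HIIT Advanced, Pilates 45, Spin Fusion).

3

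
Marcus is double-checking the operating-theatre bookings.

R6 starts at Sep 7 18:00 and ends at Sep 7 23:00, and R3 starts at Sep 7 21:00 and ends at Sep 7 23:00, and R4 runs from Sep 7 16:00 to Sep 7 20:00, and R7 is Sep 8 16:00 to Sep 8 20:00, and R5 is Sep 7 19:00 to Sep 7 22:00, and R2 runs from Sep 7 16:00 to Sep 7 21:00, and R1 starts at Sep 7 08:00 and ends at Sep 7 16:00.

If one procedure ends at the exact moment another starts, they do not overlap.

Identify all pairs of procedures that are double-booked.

Sorted by start: R1, R2, R4, R6, R5, R3, R7.
R2 starts exactly when R1 ends (back-to-back, no overlap); R1 is clear from here.
R4 starts before R2 ends → R2 and R4 overlap.
R6 starts before R2 ends → R2 and R6 overlap.
R5 starts before R2 ends → R2 and R5 overlap.
R3 starts exactly when R2 ends (back-to-back, no overlap); R2 is clear from here.
R6 starts before R4 ends → R4 and R6 overlap.
R5 starts before R4 ends → R4 and R5 overlap.
R3 starts after R4 ends; R4 is clear from here.
R5 starts before R6 ends → R6 and R5 overlap.
R3 starts before R6 ends → R6 and R3 overlap.
R7 starts after R6 ends.
R3 starts before R5 ends → R5 and R3 overlap.
R7 starts after R5 ends.
R7 starts after R3 ends.

R2 & R4, R2 & R5, R2 & R6, R3 & R5, R3 & R6, R4 & R5, R4 & R6, R5 & R6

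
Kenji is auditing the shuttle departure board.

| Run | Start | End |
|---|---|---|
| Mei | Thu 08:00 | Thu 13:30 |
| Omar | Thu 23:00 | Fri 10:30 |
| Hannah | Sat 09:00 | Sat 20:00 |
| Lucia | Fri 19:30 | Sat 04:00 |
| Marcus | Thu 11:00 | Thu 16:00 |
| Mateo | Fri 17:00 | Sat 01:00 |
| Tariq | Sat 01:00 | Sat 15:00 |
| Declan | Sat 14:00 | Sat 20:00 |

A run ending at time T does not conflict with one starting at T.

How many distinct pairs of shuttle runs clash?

6

Sorted by start: Mei, Marcus, Omar, Mateo, Lucia, Tariq, Hannah, Declan.
Marcus starts before Mei ends → Mei and Marcus overlap.
Omar starts after Mei ends; Mei is clear from here.
Omar starts after Marcus ends; Marcus is clear from here.
Mateo starts after Omar ends; Omar is clear from here.
Lucia starts before Mateo ends → Mateo and Lucia overlap.
Tariq starts exactly when Mateo ends (back-to-back, no overlap); Mateo is clear from here.
Tariq starts before Lucia ends → Lucia and Tariq overlap.
Hannah starts after Lucia ends; Lucia is clear from here.
Hannah starts before Tariq ends → Tariq and Hannah overlap.
Declan starts before Tariq ends → Tariq and Declan overlap.
Declan starts before Hannah ends → Hannah and Declan overlap.
Overlapping pairs: Declan & Hannah, Declan & Tariq, Hannah & Tariq, Lucia & Mateo, Lucia & Tariq, Marcus & Mei — 6 in total.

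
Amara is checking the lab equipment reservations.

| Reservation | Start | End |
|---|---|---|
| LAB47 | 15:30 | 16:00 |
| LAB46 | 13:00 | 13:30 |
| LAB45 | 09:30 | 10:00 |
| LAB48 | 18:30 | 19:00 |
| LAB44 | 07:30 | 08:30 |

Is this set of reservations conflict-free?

Yes

Check each pair: they overlap iff neither finishes before the other starts.
Sorted by start: LAB44, LAB45, LAB46, LAB47, LAB48.
LAB45 starts after LAB44 ends, so LAB44 has no further overlaps.
LAB46 starts after LAB45 ends, so LAB45 has no further overlaps.
LAB47 starts after LAB46 ends, so LAB46 has no further overlaps.
LAB48 starts after LAB47 ends.
Every pair is clear; the schedule has no overlaps.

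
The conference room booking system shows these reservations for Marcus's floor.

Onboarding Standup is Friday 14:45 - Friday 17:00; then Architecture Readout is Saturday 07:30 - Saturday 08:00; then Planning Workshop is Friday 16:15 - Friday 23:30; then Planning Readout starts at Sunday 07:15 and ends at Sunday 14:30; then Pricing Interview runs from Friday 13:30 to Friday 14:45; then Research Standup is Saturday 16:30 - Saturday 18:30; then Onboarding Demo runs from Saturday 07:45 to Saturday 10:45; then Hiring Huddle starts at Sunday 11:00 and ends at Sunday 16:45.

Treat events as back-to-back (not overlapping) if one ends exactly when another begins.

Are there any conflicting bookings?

Yes

Check each pair: they overlap iff neither finishes before the other starts.
Sorted by start: Pricing Interview, Onboarding Standup, Planning Workshop, Architecture Readout, Onboarding Demo, Research Standup, Planning Readout, Hiring Huddle.
Onboarding Standup starts exactly when Pricing Interview ends (back-to-back, no overlap) — done with Pricing Interview.
Planning Workshop starts before Onboarding Standup ends → Onboarding Standup and Planning Workshop overlap.
That's a conflict, so the schedule is not conflict-free.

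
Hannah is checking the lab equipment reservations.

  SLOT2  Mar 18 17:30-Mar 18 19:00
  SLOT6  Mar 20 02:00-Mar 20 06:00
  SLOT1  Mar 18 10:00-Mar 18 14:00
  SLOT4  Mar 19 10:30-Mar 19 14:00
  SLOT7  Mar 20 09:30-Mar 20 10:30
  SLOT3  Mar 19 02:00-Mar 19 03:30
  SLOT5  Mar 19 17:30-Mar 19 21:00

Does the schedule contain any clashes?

No

Sorted by start: SLOT1, SLOT2, SLOT3, SLOT4, SLOT5, SLOT6, SLOT7.
SLOT2 starts after SLOT1 ends, so nothing later overlaps SLOT1 either.
SLOT3 starts after SLOT2 ends, so nothing later overlaps SLOT2 either.
SLOT4 starts after SLOT3 ends, so nothing later overlaps SLOT3 either.
SLOT5 starts after SLOT4 ends, so nothing later overlaps SLOT4 either.
SLOT6 starts after SLOT5 ends, so nothing later overlaps SLOT5 either.
SLOT7 starts after SLOT6 ends.
Every pair is clear; the schedule has no overlaps.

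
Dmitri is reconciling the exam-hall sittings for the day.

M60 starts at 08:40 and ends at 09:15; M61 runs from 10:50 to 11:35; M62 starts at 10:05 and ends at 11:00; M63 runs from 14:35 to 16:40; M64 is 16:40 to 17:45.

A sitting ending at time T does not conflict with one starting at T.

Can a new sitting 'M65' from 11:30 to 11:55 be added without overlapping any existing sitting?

M60: ends 09:15 at or before M65 starts 11:30 → clear.
M62: ends 11:00 at or before M65 starts 11:30 → clear.
M61: starts 10:50 before M65 ends 11:55, and ends 11:35 after M65 starts 11:30 → overlap.
M63: starts 14:35 at or after M65 ends 11:55 → clear.
M64: starts 16:40 at or after M65 ends 11:55 → clear.
M65 overlaps M61.

No — it overlaps M61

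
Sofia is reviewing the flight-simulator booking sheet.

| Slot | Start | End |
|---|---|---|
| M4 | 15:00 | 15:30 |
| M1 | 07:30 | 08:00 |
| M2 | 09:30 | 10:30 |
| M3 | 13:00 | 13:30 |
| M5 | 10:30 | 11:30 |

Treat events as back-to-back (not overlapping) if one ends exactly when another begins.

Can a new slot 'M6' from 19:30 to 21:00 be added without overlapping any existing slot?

Yes — the slot is free

M1: ends 08:00 at or before M6 starts 19:30 → clear.
M2: ends 10:30 at or before M6 starts 19:30 → clear.
M5: ends 11:30 at or before M6 starts 19:30 → clear.
M3: ends 13:30 at or before M6 starts 19:30 → clear.
M4: ends 15:30 at or before M6 starts 19:30 → clear.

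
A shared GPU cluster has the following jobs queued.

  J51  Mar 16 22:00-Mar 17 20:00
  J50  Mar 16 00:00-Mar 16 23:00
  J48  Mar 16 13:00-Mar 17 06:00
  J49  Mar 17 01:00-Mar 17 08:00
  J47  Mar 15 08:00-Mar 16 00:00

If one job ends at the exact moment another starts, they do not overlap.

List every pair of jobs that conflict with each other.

J48 & J49, J48 & J50, J48 & J51, J49 & J51, J50 & J51

Sorted by start: J47, J50, J48, J51, J49.
J50 starts exactly when J47 ends (back-to-back, no overlap) — done with J47.
J48 starts before J50 ends → J50 and J48 overlap.
J51 starts before J50 ends → J50 and J51 overlap.
J49 starts after J50 ends.
J51 starts before J48 ends → J48 and J51 overlap.
J49 starts before J48 ends → J48 and J49 overlap.
J49 starts before J51 ends → J51 and J49 overlap.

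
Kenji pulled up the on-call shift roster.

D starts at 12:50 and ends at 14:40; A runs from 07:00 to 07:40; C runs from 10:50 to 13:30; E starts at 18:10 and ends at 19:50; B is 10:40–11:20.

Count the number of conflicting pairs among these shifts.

Sorted by start: A, B, C, D, E.
B starts after A ends, so A has no further overlaps.
C starts before B ends → B and C overlap.
D starts after B ends, so B has no further overlaps.
D starts before C ends → C and D overlap.
E starts after C ends.
E starts after D ends.
Overlapping pairs: B & C, C & D — 2 in total.

2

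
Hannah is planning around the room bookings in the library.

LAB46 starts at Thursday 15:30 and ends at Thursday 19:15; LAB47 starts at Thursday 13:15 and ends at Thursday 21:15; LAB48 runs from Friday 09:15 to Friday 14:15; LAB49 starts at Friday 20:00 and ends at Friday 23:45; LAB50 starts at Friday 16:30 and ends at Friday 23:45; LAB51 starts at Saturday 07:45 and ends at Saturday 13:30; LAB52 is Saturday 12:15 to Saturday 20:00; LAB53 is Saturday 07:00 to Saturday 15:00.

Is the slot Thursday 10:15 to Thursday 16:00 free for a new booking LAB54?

No — it overlaps LAB46, LAB47

LAB47: starts Thursday 13:15 before LAB54 ends Thursday 16:00, and ends Thursday 21:15 after LAB54 starts Thursday 10:15 → overlap.
LAB46: starts Thursday 15:30 before LAB54 ends Thursday 16:00, and ends Thursday 19:15 after LAB54 starts Thursday 10:15 → overlap.
LAB48: starts Friday 09:15 at or after LAB54 ends Thursday 16:00 → clear.
LAB50: starts Friday 16:30 at or after LAB54 ends Thursday 16:00 → clear.
LAB49: starts Friday 20:00 at or after LAB54 ends Thursday 16:00 → clear.
LAB53: starts Saturday 07:00 at or after LAB54 ends Thursday 16:00 → clear.
LAB51: starts Saturday 07:45 at or after LAB54 ends Thursday 16:00 → clear.
LAB52: starts Saturday 12:15 at or after LAB54 ends Thursday 16:00 → clear.
LAB54 overlaps LAB46, LAB47.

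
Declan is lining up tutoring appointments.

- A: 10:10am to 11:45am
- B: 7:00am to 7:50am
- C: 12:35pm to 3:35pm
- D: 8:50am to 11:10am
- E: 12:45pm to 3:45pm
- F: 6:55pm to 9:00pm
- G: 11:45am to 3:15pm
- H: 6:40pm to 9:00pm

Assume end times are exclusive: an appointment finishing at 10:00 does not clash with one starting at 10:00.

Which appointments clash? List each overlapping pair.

A & D, C & E, C & G, E & G, F & H

Sorted by start: B, D, A, G, C, E, H, F.
D starts after B ends — done with B.
A starts before D ends → D and A overlap.
G starts after D ends — done with D.
G starts exactly when A ends (back-to-back, no overlap) — done with A.
C starts before G ends → G and C overlap.
E starts before G ends → G and E overlap.
H starts after G ends — done with G.
E starts before C ends → C and E overlap.
H starts after C ends — done with C.
H starts after E ends — done with E.
F starts before H ends → H and F overlap.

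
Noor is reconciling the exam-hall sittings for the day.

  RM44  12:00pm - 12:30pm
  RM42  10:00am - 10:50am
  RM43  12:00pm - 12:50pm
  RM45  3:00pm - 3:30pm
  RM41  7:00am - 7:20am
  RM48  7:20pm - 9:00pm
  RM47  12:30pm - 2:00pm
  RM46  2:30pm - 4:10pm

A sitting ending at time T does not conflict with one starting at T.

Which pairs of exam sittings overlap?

Sorted by start: RM41, RM42, RM43, RM44, RM47, RM46, RM45, RM48.
RM42 starts after RM41 ends; RM41 is clear from here.
RM43 starts after RM42 ends; RM42 is clear from here.
RM44 starts before RM43 ends → RM43 and RM44 overlap.
RM47 starts before RM43 ends → RM43 and RM47 overlap.
RM46 starts after RM43 ends; RM43 is clear from here.
RM47 starts exactly when RM44 ends (back-to-back, no overlap); RM44 is clear from here.
RM46 starts after RM47 ends; RM47 is clear from here.
RM45 starts before RM46 ends → RM46 and RM45 overlap.
RM48 starts after RM46 ends.
RM48 starts after RM45 ends.

RM43 & RM44, RM43 & RM47, RM45 & RM46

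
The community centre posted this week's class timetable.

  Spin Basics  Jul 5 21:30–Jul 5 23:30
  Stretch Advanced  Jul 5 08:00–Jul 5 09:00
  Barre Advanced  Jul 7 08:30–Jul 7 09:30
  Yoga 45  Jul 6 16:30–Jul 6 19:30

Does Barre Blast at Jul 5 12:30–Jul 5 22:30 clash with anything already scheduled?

Stretch Advanced: ends Jul 5 09:00 at or before Barre Blast starts Jul 5 12:30 → clear.
Spin Basics: starts Jul 5 21:30 before Barre Blast ends Jul 5 22:30, and ends Jul 5 23:30 after Barre Blast starts Jul 5 12:30 → overlap.
Yoga 45: starts Jul 6 16:30 at or after Barre Blast ends Jul 5 22:30 → clear.
Barre Advanced: starts Jul 7 08:30 at or after Barre Blast ends Jul 5 22:30 → clear.
Barre Blast overlaps Spin Basics.

Yes — it overlaps Spin Basics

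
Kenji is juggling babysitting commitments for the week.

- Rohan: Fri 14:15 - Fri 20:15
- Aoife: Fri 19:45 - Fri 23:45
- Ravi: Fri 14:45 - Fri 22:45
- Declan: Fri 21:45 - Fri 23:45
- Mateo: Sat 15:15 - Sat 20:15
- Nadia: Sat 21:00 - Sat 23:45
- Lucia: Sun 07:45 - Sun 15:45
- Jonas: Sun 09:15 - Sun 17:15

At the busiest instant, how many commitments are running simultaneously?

Sort all start/end points and keep a running count:
Fri 14:15 start Rohan → 1
Fri 14:45 start Ravi → 2
Fri 19:45 start Aoife → 3
Fri 20:15 end Rohan → 2
Fri 21:45 start Declan → 3
Fri 22:45 end Ravi → 2
Fri 23:45 end Aoife → 1
Fri 23:45 end Declan → 0
Sat 15:15 start Mateo → 1
Sat 20:15 end Mateo → 0
Sat 21:00 start Nadia → 1
Sat 23:45 end Nadia → 0
Sun 07:45 start Lucia → 1
Sun 09:15 start Jonas → 2
Sun 15:45 end Lucia → 1
Sun 17:15 end Jonas → 0
Peak is 3, at Fri 19:45 (Aoife, Ravi, Rohan).

3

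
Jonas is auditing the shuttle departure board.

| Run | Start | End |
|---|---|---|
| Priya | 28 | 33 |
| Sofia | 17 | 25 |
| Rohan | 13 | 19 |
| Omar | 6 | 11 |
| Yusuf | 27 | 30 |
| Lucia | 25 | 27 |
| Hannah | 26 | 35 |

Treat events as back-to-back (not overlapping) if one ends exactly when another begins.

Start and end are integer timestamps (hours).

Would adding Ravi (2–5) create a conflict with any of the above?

No — it doesn't clash with anything

Omar: starts 6 at or after Ravi ends 5 → clear.
Rohan: starts 13 at or after Ravi ends 5 → clear.
Sofia: starts 17 at or after Ravi ends 5 → clear.
Lucia: starts 25 at or after Ravi ends 5 → clear.
Hannah: starts 26 at or after Ravi ends 5 → clear.
Yusuf: starts 27 at or after Ravi ends 5 → clear.
Priya: starts 28 at or after Ravi ends 5 → clear.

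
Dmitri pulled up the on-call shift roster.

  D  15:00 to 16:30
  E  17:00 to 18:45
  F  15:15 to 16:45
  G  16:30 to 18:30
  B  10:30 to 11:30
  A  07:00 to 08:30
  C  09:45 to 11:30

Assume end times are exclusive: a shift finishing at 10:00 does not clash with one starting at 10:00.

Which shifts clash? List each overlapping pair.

Two intervals overlap when each starts before the other ends.
Sorted by start: A, C, B, D, F, G, E.
C starts after A ends, so A has no further overlaps.
B starts before C ends → C and B overlap.
D starts after C ends, so C has no further overlaps.
D starts after B ends, so B has no further overlaps.
F starts before D ends → D and F overlap.
G starts exactly when D ends (back-to-back, no overlap), so D has no further overlaps.
G starts before F ends → F and G overlap.
E starts after F ends.
E starts before G ends → G and E overlap.

B & C, D & F, E & G, F & G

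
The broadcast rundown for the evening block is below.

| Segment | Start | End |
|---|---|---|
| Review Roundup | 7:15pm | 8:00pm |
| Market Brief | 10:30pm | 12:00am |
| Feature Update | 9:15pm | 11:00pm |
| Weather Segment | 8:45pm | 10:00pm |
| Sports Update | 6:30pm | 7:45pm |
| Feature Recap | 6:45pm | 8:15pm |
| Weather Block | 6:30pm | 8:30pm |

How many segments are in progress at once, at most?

Sort all start/end points and keep a running count:
6:30pm start Sports Update → 1
6:30pm start Weather Block → 2
6:45pm start Feature Recap → 3
7:15pm start Review Roundup → 4
7:45pm end Sports Update → 3
8:00pm end Review Roundup → 2
8:15pm end Feature Recap → 1
8:30pm end Weather Block → 0
8:45pm start Weather Segment → 1
9:15pm start Feature Update → 2
10:00pm end Weather Segment → 1
10:30pm start Market Brief → 2
11:00pm end Feature Update → 1
12:00am end Market Brief → 0
Peak is 4, at 7:15pm (Feature Recap, Review Roundup, Sports Update, Weather Block).

4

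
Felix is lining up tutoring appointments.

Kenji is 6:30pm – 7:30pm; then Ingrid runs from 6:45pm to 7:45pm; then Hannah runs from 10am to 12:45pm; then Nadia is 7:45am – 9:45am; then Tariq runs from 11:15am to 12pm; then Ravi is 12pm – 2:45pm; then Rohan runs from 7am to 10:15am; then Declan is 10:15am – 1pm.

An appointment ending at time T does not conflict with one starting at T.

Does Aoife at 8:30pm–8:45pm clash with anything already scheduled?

Rohan: ends 10:15am at or before Aoife starts 8:30pm → clear.
Nadia: ends 9:45am at or before Aoife starts 8:30pm → clear.
Hannah: ends 12:45pm at or before Aoife starts 8:30pm → clear.
Declan: ends 1pm at or before Aoife starts 8:30pm → clear.
Tariq: ends 12pm at or before Aoife starts 8:30pm → clear.
Ravi: ends 2:45pm at or before Aoife starts 8:30pm → clear.
Kenji: ends 7:30pm at or before Aoife starts 8:30pm → clear.
Ingrid: ends 7:45pm at or before Aoife starts 8:30pm → clear.

No — it doesn't clash with anything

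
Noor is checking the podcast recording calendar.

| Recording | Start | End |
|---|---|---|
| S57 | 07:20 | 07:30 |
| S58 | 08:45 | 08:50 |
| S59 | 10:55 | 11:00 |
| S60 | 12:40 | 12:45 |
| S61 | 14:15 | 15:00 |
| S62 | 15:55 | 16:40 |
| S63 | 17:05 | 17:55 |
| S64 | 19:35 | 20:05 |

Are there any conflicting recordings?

Sorted by start: S57, S58, S59, S60, S61, S62, S63, S64.
S58 starts after S57 ends, so S57 has no further overlaps.
S59 starts after S58 ends, so S58 has no further overlaps.
S60 starts after S59 ends, so S59 has no further overlaps.
S61 starts after S60 ends, so S60 has no further overlaps.
S62 starts after S61 ends, so S61 has no further overlaps.
S63 starts after S62 ends, so S62 has no further overlaps.
S64 starts after S63 ends.
Every pair is clear; the schedule has no overlaps.

No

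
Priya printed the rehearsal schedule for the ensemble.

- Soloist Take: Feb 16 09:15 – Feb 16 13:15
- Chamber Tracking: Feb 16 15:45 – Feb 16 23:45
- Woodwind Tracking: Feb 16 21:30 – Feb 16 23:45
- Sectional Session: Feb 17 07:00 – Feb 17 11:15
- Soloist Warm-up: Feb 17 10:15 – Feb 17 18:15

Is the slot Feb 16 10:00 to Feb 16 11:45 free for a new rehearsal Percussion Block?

Soloist Take: starts Feb 16 09:15 before Percussion Block ends Feb 16 11:45, and ends Feb 16 13:15 after Percussion Block starts Feb 16 10:00 → overlap.
Chamber Tracking: starts Feb 16 15:45 at or after Percussion Block ends Feb 16 11:45 → clear.
Woodwind Tracking: starts Feb 16 21:30 at or after Percussion Block ends Feb 16 11:45 → clear.
Sectional Session: starts Feb 17 07:00 at or after Percussion Block ends Feb 16 11:45 → clear.
Soloist Warm-up: starts Feb 17 10:15 at or after Percussion Block ends Feb 16 11:45 → clear.
Percussion Block overlaps Soloist Take.

No — it overlaps Soloist Take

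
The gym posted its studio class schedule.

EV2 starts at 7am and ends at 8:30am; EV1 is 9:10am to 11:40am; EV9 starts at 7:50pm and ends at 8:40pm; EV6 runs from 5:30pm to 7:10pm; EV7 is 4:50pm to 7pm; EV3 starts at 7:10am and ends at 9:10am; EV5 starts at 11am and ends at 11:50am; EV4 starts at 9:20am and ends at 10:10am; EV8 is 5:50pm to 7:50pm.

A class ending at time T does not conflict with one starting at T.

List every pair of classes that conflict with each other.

EV1 & EV4, EV1 & EV5, EV2 & EV3, EV6 & EV7, EV6 & EV8, EV7 & EV8

Sorted by start: EV2, EV3, EV1, EV4, EV5, EV7, EV6, EV8, EV9.
EV3 starts before EV2 ends → EV2 and EV3 overlap.
EV1 starts after EV2 ends, so nothing later overlaps EV2 either.
EV1 starts exactly when EV3 ends (back-to-back, no overlap), so nothing later overlaps EV3 either.
EV4 starts before EV1 ends → EV1 and EV4 overlap.
EV5 starts before EV1 ends → EV1 and EV5 overlap.
EV7 starts after EV1 ends, so nothing later overlaps EV1 either.
EV5 starts after EV4 ends, so nothing later overlaps EV4 either.
EV7 starts after EV5 ends, so nothing later overlaps EV5 either.
EV6 starts before EV7 ends → EV7 and EV6 overlap.
EV8 starts before EV7 ends → EV7 and EV8 overlap.
EV9 starts after EV7 ends.
EV8 starts before EV6 ends → EV6 and EV8 overlap.
EV9 starts after EV6 ends.
EV9 starts exactly when EV8 ends (back-to-back, no overlap).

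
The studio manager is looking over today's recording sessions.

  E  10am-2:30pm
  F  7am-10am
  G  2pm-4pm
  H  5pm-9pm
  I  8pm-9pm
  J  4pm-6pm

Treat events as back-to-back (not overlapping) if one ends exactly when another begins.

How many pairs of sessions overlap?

Check each pair: they overlap iff neither finishes before the other starts.
Sorted by start: F, E, G, J, H, I.
E starts exactly when F ends (back-to-back, no overlap) — done with F.
G starts before E ends → E and G overlap.
J starts after E ends — done with E.
J starts exactly when G ends (back-to-back, no overlap) — done with G.
H starts before J ends → J and H overlap.
I starts after J ends.
I starts before H ends → H and I overlap.
Overlapping pairs: E & G, H & I, H & J — 3 in total.

3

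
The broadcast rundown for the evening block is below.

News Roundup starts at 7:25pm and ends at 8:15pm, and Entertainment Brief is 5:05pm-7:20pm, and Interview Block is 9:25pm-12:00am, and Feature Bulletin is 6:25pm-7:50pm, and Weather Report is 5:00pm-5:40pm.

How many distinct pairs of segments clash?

Sorted by start: Weather Report, Entertainment Brief, Feature Bulletin, News Roundup, Interview Block.
Entertainment Brief starts before Weather Report ends → Weather Report and Entertainment Brief overlap.
Feature Bulletin starts after Weather Report ends — done with Weather Report.
Feature Bulletin starts before Entertainment Brief ends → Entertainment Brief and Feature Bulletin overlap.
News Roundup starts after Entertainment Brief ends — done with Entertainment Brief.
News Roundup starts before Feature Bulletin ends → Feature Bulletin and News Roundup overlap.
Interview Block starts after Feature Bulletin ends.
Interview Block starts after News Roundup ends.
Overlapping pairs: Entertainment Brief & Feature Bulletin, Entertainment Brief & Weather Report, Feature Bulletin & News Roundup — 3 in total.

3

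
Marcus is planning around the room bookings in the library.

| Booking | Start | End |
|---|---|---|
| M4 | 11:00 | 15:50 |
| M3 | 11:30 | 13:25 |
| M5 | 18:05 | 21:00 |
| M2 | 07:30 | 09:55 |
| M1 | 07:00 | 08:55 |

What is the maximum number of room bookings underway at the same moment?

Sort all start/end points and keep a running count:
07:00 start M1 → 1
07:30 start M2 → 2
08:55 end M1 → 1
09:55 end M2 → 0
11:00 start M4 → 1
11:30 start M3 → 2
13:25 end M3 → 1
15:50 end M4 → 0
18:05 start M5 → 1
21:00 end M5 → 0
Peak is 2, at 07:30 (M1, M2).

2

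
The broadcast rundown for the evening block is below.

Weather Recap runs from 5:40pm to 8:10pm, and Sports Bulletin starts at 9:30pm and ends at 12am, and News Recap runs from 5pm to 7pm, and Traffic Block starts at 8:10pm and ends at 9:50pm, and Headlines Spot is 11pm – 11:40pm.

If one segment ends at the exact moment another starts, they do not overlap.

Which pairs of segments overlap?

Headlines Spot & Sports Bulletin, News Recap & Weather Recap, Sports Bulletin & Traffic Block

Sorted by start: News Recap, Weather Recap, Traffic Block, Sports Bulletin, Headlines Spot.
Weather Recap starts before News Recap ends → News Recap and Weather Recap overlap.
Traffic Block starts after News Recap ends; News Recap is clear from here.
Traffic Block starts exactly when Weather Recap ends (back-to-back, no overlap); Weather Recap is clear from here.
Sports Bulletin starts before Traffic Block ends → Traffic Block and Sports Bulletin overlap.
Headlines Spot starts after Traffic Block ends.
Headlines Spot starts before Sports Bulletin ends → Sports Bulletin and Headlines Spot overlap.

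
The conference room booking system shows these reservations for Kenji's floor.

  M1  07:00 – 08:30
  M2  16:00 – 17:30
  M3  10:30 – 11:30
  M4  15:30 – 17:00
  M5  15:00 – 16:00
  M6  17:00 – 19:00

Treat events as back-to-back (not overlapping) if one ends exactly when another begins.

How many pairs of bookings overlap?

Check each pair: they overlap iff neither finishes before the other starts.
Sorted by start: M1, M3, M5, M4, M2, M6.
M3 starts after M1 ends — done with M1.
M5 starts after M3 ends — done with M3.
M4 starts before M5 ends → M5 and M4 overlap.
M2 starts exactly when M5 ends (back-to-back, no overlap) — done with M5.
M2 starts before M4 ends → M4 and M2 overlap.
M6 starts exactly when M4 ends (back-to-back, no overlap).
M6 starts before M2 ends → M2 and M6 overlap.
Overlapping pairs: M2 & M4, M2 & M6, M4 & M5 — 3 in total.

3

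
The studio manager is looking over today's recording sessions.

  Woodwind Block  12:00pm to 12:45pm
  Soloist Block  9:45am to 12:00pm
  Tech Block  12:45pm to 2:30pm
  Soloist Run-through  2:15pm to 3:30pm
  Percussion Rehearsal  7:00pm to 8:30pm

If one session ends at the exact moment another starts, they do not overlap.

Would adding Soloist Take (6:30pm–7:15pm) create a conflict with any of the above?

Yes — it overlaps Percussion Rehearsal

Soloist Block: ends 12:00pm at or before Soloist Take starts 6:30pm → clear.
Woodwind Block: ends 12:45pm at or before Soloist Take starts 6:30pm → clear.
Tech Block: ends 2:30pm at or before Soloist Take starts 6:30pm → clear.
Soloist Run-through: ends 3:30pm at or before Soloist Take starts 6:30pm → clear.
Percussion Rehearsal: starts 7:00pm before Soloist Take ends 7:15pm, and ends 8:30pm after Soloist Take starts 6:30pm → overlap.
Soloist Take overlaps Percussion Rehearsal.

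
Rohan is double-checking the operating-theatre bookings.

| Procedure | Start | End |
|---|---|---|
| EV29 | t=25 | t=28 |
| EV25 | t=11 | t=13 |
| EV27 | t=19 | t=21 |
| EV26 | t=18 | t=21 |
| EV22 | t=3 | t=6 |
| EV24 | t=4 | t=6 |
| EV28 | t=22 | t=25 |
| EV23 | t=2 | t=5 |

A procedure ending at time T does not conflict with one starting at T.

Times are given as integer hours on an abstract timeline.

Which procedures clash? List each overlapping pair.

Sorted by start: EV23, EV22, EV24, EV25, EV26, EV27, EV28, EV29.
EV22 starts before EV23 ends → EV23 and EV22 overlap.
EV24 starts before EV23 ends → EV23 and EV24 overlap.
EV25 starts after EV23 ends; EV23 is clear from here.
EV24 starts before EV22 ends → EV22 and EV24 overlap.
EV25 starts after EV22 ends; EV22 is clear from here.
EV25 starts after EV24 ends; EV24 is clear from here.
EV26 starts after EV25 ends; EV25 is clear from here.
EV27 starts before EV26 ends → EV26 and EV27 overlap.
EV28 starts after EV26 ends; EV26 is clear from here.
EV28 starts after EV27 ends; EV27 is clear from here.
EV29 starts exactly when EV28 ends (back-to-back, no overlap).

EV22 & EV23, EV22 & EV24, EV23 & EV24, EV26 & EV27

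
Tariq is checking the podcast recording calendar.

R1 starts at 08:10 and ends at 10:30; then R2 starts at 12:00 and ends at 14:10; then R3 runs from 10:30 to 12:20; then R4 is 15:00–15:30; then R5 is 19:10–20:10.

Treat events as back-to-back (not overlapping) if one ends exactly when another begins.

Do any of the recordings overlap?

Yes

Sorted by start: R1, R3, R2, R4, R5.
R3 starts exactly when R1 ends (back-to-back, no overlap); R1 is clear from here.
R2 starts before R3 ends → R3 and R2 overlap.
That's a conflict, so the schedule is not conflict-free.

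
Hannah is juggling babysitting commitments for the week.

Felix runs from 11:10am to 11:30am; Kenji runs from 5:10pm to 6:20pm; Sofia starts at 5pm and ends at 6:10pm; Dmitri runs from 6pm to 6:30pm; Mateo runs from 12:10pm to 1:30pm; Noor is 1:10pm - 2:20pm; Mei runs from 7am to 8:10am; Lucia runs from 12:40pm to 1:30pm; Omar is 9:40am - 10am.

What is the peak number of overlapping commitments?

Walk through starts and ends in time order (an end at T is processed before a start at T):
7am start Mei → 1
8:10am end Mei → 0
9:40am start Omar → 1
10am end Omar → 0
11:10am start Felix → 1
11:30am end Felix → 0
12:10pm start Mateo → 1
12:40pm start Lucia → 2
1:10pm start Noor → 3
1:30pm end Lucia → 2
1:30pm end Mateo → 1
2:20pm end Noor → 0
5pm start Sofia → 1
5:10pm start Kenji → 2
6pm start Dmitri → 3
6:10pm end Sofia → 2
6:20pm end Kenji → 1
6:30pm end Dmitri → 0
Peak is 3, at 1:10pm (Lucia, Mateo, Noor).

3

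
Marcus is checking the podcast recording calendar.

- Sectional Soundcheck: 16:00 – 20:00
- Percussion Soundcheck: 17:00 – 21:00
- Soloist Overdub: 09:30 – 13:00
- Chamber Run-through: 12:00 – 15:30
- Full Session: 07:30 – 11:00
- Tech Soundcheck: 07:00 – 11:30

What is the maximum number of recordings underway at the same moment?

Sweep the timeline, counting +1 at each start and −1 at each end (ends before starts at a tie):
07:00 start Tech Soundcheck → 1
07:30 start Full Session → 2
09:30 start Soloist Overdub → 3
11:00 end Full Session → 2
11:30 end Tech Soundcheck → 1
12:00 start Chamber Run-through → 2
13:00 end Soloist Overdub → 1
15:30 end Chamber Run-through → 0
16:00 start Sectional Soundcheck → 1
17:00 start Percussion Soundcheck → 2
20:00 end Sectional Soundcheck → 1
21:00 end Percussion Soundcheck → 0
Peak is 3, at 09:30 (Full Session, Soloist Overdub, Tech Soundcheck).

3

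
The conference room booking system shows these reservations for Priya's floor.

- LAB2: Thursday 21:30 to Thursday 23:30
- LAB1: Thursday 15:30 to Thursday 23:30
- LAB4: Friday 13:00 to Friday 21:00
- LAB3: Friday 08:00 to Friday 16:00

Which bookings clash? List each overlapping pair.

LAB1 & LAB2, LAB3 & LAB4

Two intervals overlap when each starts before the other ends.
Sorted by start: LAB1, LAB2, LAB3, LAB4.
LAB2 starts before LAB1 ends → LAB1 and LAB2 overlap.
LAB3 starts after LAB1 ends; LAB1 is clear from here.
LAB3 starts after LAB2 ends; LAB2 is clear from here.
LAB4 starts before LAB3 ends → LAB3 and LAB4 overlap.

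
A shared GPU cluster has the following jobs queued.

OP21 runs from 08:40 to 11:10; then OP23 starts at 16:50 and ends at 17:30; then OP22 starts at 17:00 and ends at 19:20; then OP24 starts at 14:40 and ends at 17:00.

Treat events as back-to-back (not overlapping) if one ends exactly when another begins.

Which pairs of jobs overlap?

Sorted by start: OP21, OP24, OP23, OP22.
OP24 starts after OP21 ends; OP21 is clear from here.
OP23 starts before OP24 ends → OP24 and OP23 overlap.
OP22 starts exactly when OP24 ends (back-to-back, no overlap).
OP22 starts before OP23 ends → OP23 and OP22 overlap.

OP22 & OP23, OP23 & OP24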